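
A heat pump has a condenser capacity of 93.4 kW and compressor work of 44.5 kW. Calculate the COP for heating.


COP_hp = Q_cond / W
COP_hp = 93.4 / 44.5
COP_hp = 2.099

2.099


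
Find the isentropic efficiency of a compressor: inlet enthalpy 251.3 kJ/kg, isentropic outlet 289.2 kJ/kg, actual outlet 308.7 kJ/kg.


dh_ideal = 289.2 - 251.3 = 37.9 kJ/kg
dh_actual = 308.7 - 251.3 = 57.4 kJ/kg
eta_s = dh_ideal / dh_actual = 37.9 / 57.4
eta_s = 0.6603

0.6603


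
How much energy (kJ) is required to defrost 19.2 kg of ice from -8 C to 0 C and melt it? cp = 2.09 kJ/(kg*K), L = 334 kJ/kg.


Sensible heat = cp * dT = 2.09 * 8 = 16.72 kJ/kg
Total per kg = 16.72 + 334 = 350.72 kJ/kg
Q = m * total = 19.2 * 350.72
Q = 6733.8 kJ

6733.8


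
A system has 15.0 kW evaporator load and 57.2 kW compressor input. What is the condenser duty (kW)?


Q_cond = Q_evap + W
Q_cond = 15.0 + 57.2
Q_cond = 72.2 kW

72.2


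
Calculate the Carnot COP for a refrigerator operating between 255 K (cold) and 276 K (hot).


dT = 276 - 255 = 21 K
COP_carnot = T_cold / dT = 255 / 21
COP_carnot = 12.143

12.143


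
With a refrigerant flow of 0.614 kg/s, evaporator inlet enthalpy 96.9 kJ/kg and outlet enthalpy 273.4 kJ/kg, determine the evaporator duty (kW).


dh = 273.4 - 96.9 = 176.5 kJ/kg
Q_evap = m_dot * dh = 0.614 * 176.5
Q_evap = 108.37 kW

108.37


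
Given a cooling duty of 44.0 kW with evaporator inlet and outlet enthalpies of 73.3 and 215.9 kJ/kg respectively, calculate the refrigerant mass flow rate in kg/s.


dh = 215.9 - 73.3 = 142.6 kJ/kg
m_dot = Q / dh = 44.0 / 142.6 = 0.3086 kg/s

0.3086


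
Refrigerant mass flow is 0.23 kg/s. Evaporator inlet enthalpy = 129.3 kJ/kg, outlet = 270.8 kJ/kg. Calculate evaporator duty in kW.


dh = 270.8 - 129.3 = 141.5 kJ/kg
Q_evap = m_dot * dh = 0.23 * 141.5
Q_evap = 32.55 kW

32.55


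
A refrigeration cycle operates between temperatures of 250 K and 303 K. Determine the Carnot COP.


dT = 303 - 250 = 53 K
COP_carnot = T_cold / dT = 250 / 53
COP_carnot = 4.717

4.717


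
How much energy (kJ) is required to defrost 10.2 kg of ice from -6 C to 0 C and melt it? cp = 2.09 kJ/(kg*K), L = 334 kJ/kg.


Sensible heat = cp * dT = 2.09 * 6 = 12.54 kJ/kg
Total per kg = 12.54 + 334 = 346.54 kJ/kg
Q = m * total = 10.2 * 346.54
Q = 3534.7 kJ

3534.7


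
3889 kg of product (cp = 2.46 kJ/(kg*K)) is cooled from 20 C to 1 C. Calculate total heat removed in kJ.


dT = 20 - (1) = 19 K
Q = m * cp * dT = 3889 * 2.46 * 19
Q = 181772 kJ

181772


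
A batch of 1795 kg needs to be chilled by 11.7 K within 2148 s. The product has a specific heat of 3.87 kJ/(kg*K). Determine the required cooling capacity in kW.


Q = m * cp * dT / t
Q = 1795 * 3.87 * 11.7 / 2148
Q = 37.838 kW

37.838


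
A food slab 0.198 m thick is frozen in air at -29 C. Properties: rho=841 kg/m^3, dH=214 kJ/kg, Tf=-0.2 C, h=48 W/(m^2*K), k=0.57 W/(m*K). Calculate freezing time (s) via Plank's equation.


dT = -0.2 - (-29) = 28.8 K
term1 = a/(2h) = 0.198/(2*48) = 0.0020625
term2 = a^2/(8k) = 0.198^2/(8*0.57) = 0.008597368421
t = rho*dH*1000/dT * (term1 + term2)
t = 841*214*1000/28.8 * (0.0020625 + 0.008597368421)
t = 66615 s

66615


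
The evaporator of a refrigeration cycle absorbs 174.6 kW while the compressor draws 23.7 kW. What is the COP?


COP = Q_evap / W
COP = 174.6 / 23.7
COP = 7.367

7.367


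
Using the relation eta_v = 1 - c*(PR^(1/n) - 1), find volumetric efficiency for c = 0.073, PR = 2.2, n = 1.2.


PR^(1/n) = 2.2^(1/1.2) = 1.92908886
eta_v = 1 - 0.073 * (1.92908886 - 1)
eta_v = 0.9322

0.9322


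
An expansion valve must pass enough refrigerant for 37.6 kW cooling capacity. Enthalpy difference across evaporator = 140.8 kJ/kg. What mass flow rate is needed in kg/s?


m_dot = Q / dh
m_dot = 37.6 / 140.8
m_dot = 0.267 kg/s

0.267


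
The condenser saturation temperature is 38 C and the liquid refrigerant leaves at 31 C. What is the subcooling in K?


Subcooling = T_cond - T_liquid
Subcooling = 38 - 31
Subcooling = 7 K

7


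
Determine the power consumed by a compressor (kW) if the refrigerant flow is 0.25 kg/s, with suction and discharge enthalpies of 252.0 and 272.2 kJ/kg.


dh = 272.2 - 252.0 = 20.2 kJ/kg
W = m_dot * dh = 0.25 * 20.2 = 5.05 kW

5.05


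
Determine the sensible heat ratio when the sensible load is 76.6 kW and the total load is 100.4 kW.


SHR = Q_sensible / Q_total
SHR = 76.6 / 100.4
SHR = 0.763

0.763


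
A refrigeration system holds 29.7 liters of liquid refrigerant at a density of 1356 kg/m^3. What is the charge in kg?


Charge = V * rho / 1000
Charge = 29.7 * 1356 / 1000
Charge = 40.27 kg

40.27


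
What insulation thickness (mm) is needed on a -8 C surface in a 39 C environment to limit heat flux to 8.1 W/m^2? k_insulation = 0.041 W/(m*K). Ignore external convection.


dT = 39 - (-8) = 47 K
thickness = k * dT / q_max * 1000
thickness = 0.041 * 47 / 8.1 * 1000
thickness = 237.9 mm

237.9


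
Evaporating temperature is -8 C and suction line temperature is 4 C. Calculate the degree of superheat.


Superheat = T_suction - T_evap
Superheat = 4 - (-8)
Superheat = 12 K

12


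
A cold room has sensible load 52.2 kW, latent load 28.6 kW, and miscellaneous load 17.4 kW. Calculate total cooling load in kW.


Q_total = Q_s + Q_l + Q_misc
Q_total = 52.2 + 28.6 + 17.4
Q_total = 98.2 kW

98.2


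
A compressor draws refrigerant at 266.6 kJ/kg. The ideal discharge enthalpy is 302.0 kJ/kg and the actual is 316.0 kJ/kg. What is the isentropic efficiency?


dh_ideal = 302.0 - 266.6 = 35.4 kJ/kg
dh_actual = 316.0 - 266.6 = 49.4 kJ/kg
eta_s = dh_ideal / dh_actual = 35.4 / 49.4
eta_s = 0.7166

0.7166


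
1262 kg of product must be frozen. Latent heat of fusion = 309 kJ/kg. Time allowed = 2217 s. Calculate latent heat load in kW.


Q_lat = m * h_fg / t
Q_lat = 1262 * 309 / 2217
Q_lat = 175.89 kW

175.89


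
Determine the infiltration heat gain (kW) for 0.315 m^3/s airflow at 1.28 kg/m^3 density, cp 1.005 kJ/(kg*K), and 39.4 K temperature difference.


Q = V_dot * rho * cp * dT
Q = 0.315 * 1.28 * 1.005 * 39.4
Q = 15.966 kW

15.966


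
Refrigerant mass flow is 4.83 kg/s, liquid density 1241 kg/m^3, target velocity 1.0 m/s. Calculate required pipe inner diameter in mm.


A = m_dot / (rho * v) = 4.83 / (1241 * 1.0) = 0.003892022562 m^2
d = sqrt(4*A/pi) * 1000
d = 70.4 mm

70.4


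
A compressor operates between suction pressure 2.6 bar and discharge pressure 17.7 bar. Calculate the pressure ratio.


PR = P_high / P_low
PR = 17.7 / 2.6
PR = 6.808

6.808


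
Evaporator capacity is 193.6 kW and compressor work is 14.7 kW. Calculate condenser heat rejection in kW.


Q_cond = Q_evap + W
Q_cond = 193.6 + 14.7
Q_cond = 208.3 kW

208.3


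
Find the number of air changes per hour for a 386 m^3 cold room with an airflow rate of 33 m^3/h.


ACH = flow / volume
ACH = 33 / 386
ACH = 0.085

0.085


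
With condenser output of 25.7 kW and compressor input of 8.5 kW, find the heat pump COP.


COP_hp = Q_cond / W
COP_hp = 25.7 / 8.5
COP_hp = 3.024

3.024


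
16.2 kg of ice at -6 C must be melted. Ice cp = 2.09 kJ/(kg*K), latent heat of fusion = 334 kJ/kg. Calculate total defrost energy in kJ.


Sensible heat = cp * dT = 2.09 * 6 = 12.54 kJ/kg
Total per kg = 12.54 + 334 = 346.54 kJ/kg
Q = m * total = 16.2 * 346.54
Q = 5613.9 kJ

5613.9


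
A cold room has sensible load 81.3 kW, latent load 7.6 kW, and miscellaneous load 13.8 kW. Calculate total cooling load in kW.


Q_total = Q_s + Q_l + Q_misc
Q_total = 81.3 + 7.6 + 13.8
Q_total = 102.7 kW

102.7


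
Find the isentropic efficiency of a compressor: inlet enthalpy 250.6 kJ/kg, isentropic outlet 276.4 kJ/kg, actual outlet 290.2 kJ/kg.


dh_ideal = 276.4 - 250.6 = 25.8 kJ/kg
dh_actual = 290.2 - 250.6 = 39.6 kJ/kg
eta_s = dh_ideal / dh_actual = 25.8 / 39.6
eta_s = 0.6515

0.6515


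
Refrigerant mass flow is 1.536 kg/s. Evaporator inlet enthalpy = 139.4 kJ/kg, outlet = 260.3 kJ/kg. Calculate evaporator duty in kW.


dh = 260.3 - 139.4 = 120.9 kJ/kg
Q_evap = m_dot * dh = 1.536 * 120.9
Q_evap = 185.7 kW

185.7


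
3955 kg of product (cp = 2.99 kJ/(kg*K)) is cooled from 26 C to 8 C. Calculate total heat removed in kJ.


dT = 26 - (8) = 18 K
Q = m * cp * dT = 3955 * 2.99 * 18
Q = 212858 kJ

212858


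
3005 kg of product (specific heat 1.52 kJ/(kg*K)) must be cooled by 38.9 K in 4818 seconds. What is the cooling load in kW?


Q = m * cp * dT / t
Q = 3005 * 1.52 * 38.9 / 4818
Q = 36.878 kW

36.878


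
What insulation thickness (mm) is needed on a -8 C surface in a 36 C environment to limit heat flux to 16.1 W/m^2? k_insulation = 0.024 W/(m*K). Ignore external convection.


dT = 36 - (-8) = 44 K
thickness = k * dT / q_max * 1000
thickness = 0.024 * 44 / 16.1 * 1000
thickness = 65.6 mm

65.6


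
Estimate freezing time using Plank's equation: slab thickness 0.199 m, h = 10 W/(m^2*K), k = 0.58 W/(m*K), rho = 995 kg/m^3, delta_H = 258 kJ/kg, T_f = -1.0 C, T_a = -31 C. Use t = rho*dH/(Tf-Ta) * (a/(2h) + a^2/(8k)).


dT = -1.0 - (-31) = 30.0 K
term1 = a/(2h) = 0.199/(2*10) = 0.00995
term2 = a^2/(8k) = 0.199^2/(8*0.58) = 0.008534698276
t = rho*dH*1000/dT * (term1 + term2)
t = 995*258*1000/30.0 * (0.00995 + 0.008534698276)
t = 158174 s

158174


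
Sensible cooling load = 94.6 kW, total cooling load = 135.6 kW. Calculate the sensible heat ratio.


SHR = Q_sensible / Q_total
SHR = 94.6 / 135.6
SHR = 0.698

0.698


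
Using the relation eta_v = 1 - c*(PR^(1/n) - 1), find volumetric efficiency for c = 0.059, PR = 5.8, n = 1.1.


PR^(1/n) = 5.8^(1/1.1) = 4.94339653
eta_v = 1 - 0.059 * (4.94339653 - 1)
eta_v = 0.7673

0.7673


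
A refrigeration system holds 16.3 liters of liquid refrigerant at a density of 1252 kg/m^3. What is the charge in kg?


Charge = V * rho / 1000
Charge = 16.3 * 1252 / 1000
Charge = 20.41 kg

20.41


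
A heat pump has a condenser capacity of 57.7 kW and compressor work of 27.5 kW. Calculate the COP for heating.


COP_hp = Q_cond / W
COP_hp = 57.7 / 27.5
COP_hp = 2.098

2.098


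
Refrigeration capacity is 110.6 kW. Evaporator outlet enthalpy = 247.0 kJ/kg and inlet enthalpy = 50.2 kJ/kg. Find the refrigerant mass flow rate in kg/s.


dh = 247.0 - 50.2 = 196.8 kJ/kg
m_dot = Q / dh = 110.6 / 196.8 = 0.562 kg/s

0.562


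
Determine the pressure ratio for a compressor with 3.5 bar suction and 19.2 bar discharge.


PR = P_high / P_low
PR = 19.2 / 3.5
PR = 5.486

5.486


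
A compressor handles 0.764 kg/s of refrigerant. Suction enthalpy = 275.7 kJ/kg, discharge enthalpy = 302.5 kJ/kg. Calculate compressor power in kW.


dh = 302.5 - 275.7 = 26.8 kJ/kg
W = m_dot * dh = 0.764 * 26.8 = 20.48 kW

20.48


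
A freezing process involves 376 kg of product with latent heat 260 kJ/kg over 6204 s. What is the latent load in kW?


Q_lat = m * h_fg / t
Q_lat = 376 * 260 / 6204
Q_lat = 15.76 kW

15.76


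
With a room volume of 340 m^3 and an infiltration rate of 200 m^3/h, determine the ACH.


ACH = flow / volume
ACH = 200 / 340
ACH = 0.588

0.588


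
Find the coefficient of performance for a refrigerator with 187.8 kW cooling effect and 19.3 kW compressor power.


COP = Q_evap / W
COP = 187.8 / 19.3
COP = 9.731

9.731


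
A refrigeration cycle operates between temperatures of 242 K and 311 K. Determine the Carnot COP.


dT = 311 - 242 = 69 K
COP_carnot = T_cold / dT = 242 / 69
COP_carnot = 3.507

3.507


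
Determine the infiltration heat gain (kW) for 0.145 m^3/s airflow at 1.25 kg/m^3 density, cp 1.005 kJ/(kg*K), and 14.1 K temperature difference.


Q = V_dot * rho * cp * dT
Q = 0.145 * 1.25 * 1.005 * 14.1
Q = 2.568 kW

2.568


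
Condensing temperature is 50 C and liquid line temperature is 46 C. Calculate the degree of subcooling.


Subcooling = T_cond - T_liquid
Subcooling = 50 - 46
Subcooling = 4 K

4


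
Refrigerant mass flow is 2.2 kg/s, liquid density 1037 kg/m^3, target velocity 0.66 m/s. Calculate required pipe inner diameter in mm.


A = m_dot / (rho * v) = 2.2 / (1037 * 0.66) = 0.003214400514 m^2
d = sqrt(4*A/pi) * 1000
d = 64.0 mm

64.0


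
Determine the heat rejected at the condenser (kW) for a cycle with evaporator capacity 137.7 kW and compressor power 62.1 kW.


Q_cond = Q_evap + W
Q_cond = 137.7 + 62.1
Q_cond = 199.8 kW

199.8


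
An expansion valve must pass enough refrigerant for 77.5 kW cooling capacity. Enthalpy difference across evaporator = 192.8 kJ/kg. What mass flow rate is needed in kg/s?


m_dot = Q / dh
m_dot = 77.5 / 192.8
m_dot = 0.402 kg/s

0.402


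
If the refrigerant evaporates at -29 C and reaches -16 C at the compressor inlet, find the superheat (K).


Superheat = T_suction - T_evap
Superheat = -16 - (-29)
Superheat = 13 K

13


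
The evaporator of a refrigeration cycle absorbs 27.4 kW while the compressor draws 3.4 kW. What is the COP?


COP = Q_evap / W
COP = 27.4 / 3.4
COP = 8.059

8.059


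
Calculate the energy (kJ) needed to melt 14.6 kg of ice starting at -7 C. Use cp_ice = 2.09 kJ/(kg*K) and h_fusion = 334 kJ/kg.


Sensible heat = cp * dT = 2.09 * 7 = 14.63 kJ/kg
Total per kg = 14.63 + 334 = 348.63 kJ/kg
Q = m * total = 14.6 * 348.63
Q = 5090.0 kJ

5090.0


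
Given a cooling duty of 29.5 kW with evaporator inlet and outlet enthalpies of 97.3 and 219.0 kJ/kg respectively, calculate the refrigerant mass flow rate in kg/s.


dh = 219.0 - 97.3 = 121.7 kJ/kg
m_dot = Q / dh = 29.5 / 121.7 = 0.2424 kg/s

0.2424


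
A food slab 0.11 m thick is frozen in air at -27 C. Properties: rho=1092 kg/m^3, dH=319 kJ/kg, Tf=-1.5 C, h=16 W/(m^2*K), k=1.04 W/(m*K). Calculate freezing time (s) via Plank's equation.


dT = -1.5 - (-27) = 25.5 K
term1 = a/(2h) = 0.11/(2*16) = 0.0034375
term2 = a^2/(8k) = 0.11^2/(8*1.04) = 0.001454326923
t = rho*dH*1000/dT * (term1 + term2)
t = 1092*319*1000/25.5 * (0.0034375 + 0.001454326923)
t = 66826 s

66826


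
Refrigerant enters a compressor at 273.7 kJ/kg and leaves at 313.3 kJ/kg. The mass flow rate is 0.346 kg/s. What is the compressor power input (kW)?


dh = 313.3 - 273.7 = 39.6 kJ/kg
W = m_dot * dh = 0.346 * 39.6 = 13.7 kW

13.7


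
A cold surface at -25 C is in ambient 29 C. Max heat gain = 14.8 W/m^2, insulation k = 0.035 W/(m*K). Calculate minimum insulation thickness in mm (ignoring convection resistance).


dT = 29 - (-25) = 54 K
thickness = k * dT / q_max * 1000
thickness = 0.035 * 54 / 14.8 * 1000
thickness = 127.7 mm

127.7


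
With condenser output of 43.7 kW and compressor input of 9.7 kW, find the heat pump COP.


COP_hp = Q_cond / W
COP_hp = 43.7 / 9.7
COP_hp = 4.505

4.505


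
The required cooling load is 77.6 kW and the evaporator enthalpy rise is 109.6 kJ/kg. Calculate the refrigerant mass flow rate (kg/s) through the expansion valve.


m_dot = Q / dh
m_dot = 77.6 / 109.6
m_dot = 0.708 kg/s

0.708


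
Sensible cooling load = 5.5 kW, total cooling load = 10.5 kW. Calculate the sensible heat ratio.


SHR = Q_sensible / Q_total
SHR = 5.5 / 10.5
SHR = 0.524

0.524


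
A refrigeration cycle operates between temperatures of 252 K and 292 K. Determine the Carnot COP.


dT = 292 - 252 = 40 K
COP_carnot = T_cold / dT = 252 / 40
COP_carnot = 6.3

6.3


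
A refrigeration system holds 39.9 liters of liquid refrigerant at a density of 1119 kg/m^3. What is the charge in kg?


Charge = V * rho / 1000
Charge = 39.9 * 1119 / 1000
Charge = 44.65 kg

44.65


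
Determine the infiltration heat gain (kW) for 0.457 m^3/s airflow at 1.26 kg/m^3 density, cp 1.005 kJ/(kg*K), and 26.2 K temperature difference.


Q = V_dot * rho * cp * dT
Q = 0.457 * 1.26 * 1.005 * 26.2
Q = 15.162 kW

15.162


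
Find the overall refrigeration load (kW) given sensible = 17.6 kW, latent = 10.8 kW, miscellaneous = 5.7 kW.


Q_total = Q_s + Q_l + Q_misc
Q_total = 17.6 + 10.8 + 5.7
Q_total = 34.1 kW

34.1


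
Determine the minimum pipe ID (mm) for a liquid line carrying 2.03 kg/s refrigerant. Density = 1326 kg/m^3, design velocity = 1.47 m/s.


A = m_dot / (rho * v) = 2.03 / (1326 * 1.47) = 0.001041442218 m^2
d = sqrt(4*A/pi) * 1000
d = 36.4 mm

36.4


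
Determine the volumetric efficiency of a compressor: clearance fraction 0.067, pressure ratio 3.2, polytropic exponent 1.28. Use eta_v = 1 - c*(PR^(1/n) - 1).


PR^(1/n) = 3.2^(1/1.28) = 2.48112372
eta_v = 1 - 0.067 * (2.48112372 - 1)
eta_v = 0.9008

0.9008


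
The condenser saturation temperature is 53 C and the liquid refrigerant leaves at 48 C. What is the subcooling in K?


Subcooling = T_cond - T_liquid
Subcooling = 53 - 48
Subcooling = 5 K

5


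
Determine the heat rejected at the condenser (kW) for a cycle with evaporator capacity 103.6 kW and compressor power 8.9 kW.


Q_cond = Q_evap + W
Q_cond = 103.6 + 8.9
Q_cond = 112.5 kW

112.5


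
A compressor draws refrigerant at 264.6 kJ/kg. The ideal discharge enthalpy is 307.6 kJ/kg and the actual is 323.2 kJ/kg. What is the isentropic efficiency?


dh_ideal = 307.6 - 264.6 = 43.0 kJ/kg
dh_actual = 323.2 - 264.6 = 58.6 kJ/kg
eta_s = dh_ideal / dh_actual = 43.0 / 58.6
eta_s = 0.7338

0.7338


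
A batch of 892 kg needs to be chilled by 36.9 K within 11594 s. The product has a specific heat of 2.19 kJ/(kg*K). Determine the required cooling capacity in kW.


Q = m * cp * dT / t
Q = 892 * 2.19 * 36.9 / 11594
Q = 6.217 kW

6.217


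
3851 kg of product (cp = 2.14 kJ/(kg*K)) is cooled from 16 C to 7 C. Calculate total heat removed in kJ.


dT = 16 - (7) = 9 K
Q = m * cp * dT = 3851 * 2.14 * 9
Q = 74170 kJ

74170


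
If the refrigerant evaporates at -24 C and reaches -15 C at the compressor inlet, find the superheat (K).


Superheat = T_suction - T_evap
Superheat = -15 - (-24)
Superheat = 9 K

9


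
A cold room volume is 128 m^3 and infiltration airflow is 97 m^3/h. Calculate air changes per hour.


ACH = flow / volume
ACH = 97 / 128
ACH = 0.758

0.758


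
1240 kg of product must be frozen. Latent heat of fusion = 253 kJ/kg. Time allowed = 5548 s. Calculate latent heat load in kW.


Q_lat = m * h_fg / t
Q_lat = 1240 * 253 / 5548
Q_lat = 56.55 kW

56.55


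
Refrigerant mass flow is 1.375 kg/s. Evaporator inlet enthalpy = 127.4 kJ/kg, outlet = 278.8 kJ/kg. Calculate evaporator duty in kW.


dh = 278.8 - 127.4 = 151.4 kJ/kg
Q_evap = m_dot * dh = 1.375 * 151.4
Q_evap = 208.18 kW

208.18


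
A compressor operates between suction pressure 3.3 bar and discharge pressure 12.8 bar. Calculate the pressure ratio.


PR = P_high / P_low
PR = 12.8 / 3.3
PR = 3.879

3.879


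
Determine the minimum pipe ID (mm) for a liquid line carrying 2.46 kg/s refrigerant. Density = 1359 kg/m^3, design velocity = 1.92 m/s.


A = m_dot / (rho * v) = 2.46 / (1359 * 1.92) = 0.0009427888153 m^2
d = sqrt(4*A/pi) * 1000
d = 34.6 mm

34.6


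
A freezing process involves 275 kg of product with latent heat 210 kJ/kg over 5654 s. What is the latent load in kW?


Q_lat = m * h_fg / t
Q_lat = 275 * 210 / 5654
Q_lat = 10.21 kW

10.21


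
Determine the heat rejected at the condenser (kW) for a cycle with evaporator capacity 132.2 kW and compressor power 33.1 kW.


Q_cond = Q_evap + W
Q_cond = 132.2 + 33.1
Q_cond = 165.3 kW

165.3


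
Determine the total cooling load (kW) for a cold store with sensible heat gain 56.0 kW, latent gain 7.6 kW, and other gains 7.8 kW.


Q_total = Q_s + Q_l + Q_misc
Q_total = 56.0 + 7.6 + 7.8
Q_total = 71.4 kW

71.4


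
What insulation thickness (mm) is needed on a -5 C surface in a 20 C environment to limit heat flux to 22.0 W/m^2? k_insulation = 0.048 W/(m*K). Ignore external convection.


dT = 20 - (-5) = 25 K
thickness = k * dT / q_max * 1000
thickness = 0.048 * 25 / 22.0 * 1000
thickness = 54.5 mm

54.5


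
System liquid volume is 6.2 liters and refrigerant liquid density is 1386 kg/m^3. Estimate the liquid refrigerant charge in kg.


Charge = V * rho / 1000
Charge = 6.2 * 1386 / 1000
Charge = 8.59 kg

8.59


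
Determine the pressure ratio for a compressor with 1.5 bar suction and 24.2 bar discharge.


PR = P_high / P_low
PR = 24.2 / 1.5
PR = 16.133

16.133


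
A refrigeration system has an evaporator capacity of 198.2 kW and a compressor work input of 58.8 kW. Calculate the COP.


COP = Q_evap / W
COP = 198.2 / 58.8
COP = 3.371

3.371


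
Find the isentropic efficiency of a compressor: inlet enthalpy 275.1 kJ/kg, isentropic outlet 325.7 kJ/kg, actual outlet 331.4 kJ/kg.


dh_ideal = 325.7 - 275.1 = 50.6 kJ/kg
dh_actual = 331.4 - 275.1 = 56.3 kJ/kg
eta_s = dh_ideal / dh_actual = 50.6 / 56.3
eta_s = 0.8988

0.8988


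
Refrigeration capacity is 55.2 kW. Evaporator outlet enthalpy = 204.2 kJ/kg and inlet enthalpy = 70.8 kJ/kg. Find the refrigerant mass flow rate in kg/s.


dh = 204.2 - 70.8 = 133.4 kJ/kg
m_dot = Q / dh = 55.2 / 133.4 = 0.4138 kg/s

0.4138


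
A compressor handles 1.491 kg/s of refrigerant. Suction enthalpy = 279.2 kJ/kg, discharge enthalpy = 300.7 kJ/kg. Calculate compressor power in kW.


dh = 300.7 - 279.2 = 21.5 kJ/kg
W = m_dot * dh = 1.491 * 21.5 = 32.06 kW

32.06


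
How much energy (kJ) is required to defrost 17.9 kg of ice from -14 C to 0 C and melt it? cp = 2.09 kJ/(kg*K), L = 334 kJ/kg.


Sensible heat = cp * dT = 2.09 * 14 = 29.26 kJ/kg
Total per kg = 29.26 + 334 = 363.26 kJ/kg
Q = m * total = 17.9 * 363.26
Q = 6502.4 kJ

6502.4


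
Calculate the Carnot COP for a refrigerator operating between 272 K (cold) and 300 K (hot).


dT = 300 - 272 = 28 K
COP_carnot = T_cold / dT = 272 / 28
COP_carnot = 9.714

9.714


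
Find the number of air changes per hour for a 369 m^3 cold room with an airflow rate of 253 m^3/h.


ACH = flow / volume
ACH = 253 / 369
ACH = 0.686

0.686


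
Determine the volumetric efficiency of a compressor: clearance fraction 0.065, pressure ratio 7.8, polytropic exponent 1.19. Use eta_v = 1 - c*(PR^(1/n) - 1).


PR^(1/n) = 7.8^(1/1.19) = 5.61900385
eta_v = 1 - 0.065 * (5.61900385 - 1)
eta_v = 0.6998

0.6998


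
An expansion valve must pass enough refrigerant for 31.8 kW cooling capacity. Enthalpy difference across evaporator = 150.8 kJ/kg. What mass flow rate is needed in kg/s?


m_dot = Q / dh
m_dot = 31.8 / 150.8
m_dot = 0.2109 kg/s

0.2109


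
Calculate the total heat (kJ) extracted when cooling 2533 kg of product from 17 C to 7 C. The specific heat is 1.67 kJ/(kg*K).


dT = 17 - (7) = 10 K
Q = m * cp * dT = 2533 * 1.67 * 10
Q = 42301 kJ

42301


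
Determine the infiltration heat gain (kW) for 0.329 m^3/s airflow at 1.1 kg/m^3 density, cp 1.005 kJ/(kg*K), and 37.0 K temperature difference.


Q = V_dot * rho * cp * dT
Q = 0.329 * 1.1 * 1.005 * 37.0
Q = 13.457 kW

13.457


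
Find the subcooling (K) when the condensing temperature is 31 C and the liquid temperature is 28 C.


Subcooling = T_cond - T_liquid
Subcooling = 31 - 28
Subcooling = 3 K

3


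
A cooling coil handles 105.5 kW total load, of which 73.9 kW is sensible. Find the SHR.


SHR = Q_sensible / Q_total
SHR = 73.9 / 105.5
SHR = 0.7

0.7


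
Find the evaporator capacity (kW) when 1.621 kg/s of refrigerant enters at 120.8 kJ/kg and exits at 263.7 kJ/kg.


dh = 263.7 - 120.8 = 142.9 kJ/kg
Q_evap = m_dot * dh = 1.621 * 142.9
Q_evap = 231.64 kW

231.64


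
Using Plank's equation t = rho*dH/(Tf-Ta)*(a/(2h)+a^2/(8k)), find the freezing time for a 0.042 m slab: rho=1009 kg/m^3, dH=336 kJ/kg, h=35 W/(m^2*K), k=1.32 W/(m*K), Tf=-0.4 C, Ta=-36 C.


dT = -0.4 - (-36) = 35.6 K
term1 = a/(2h) = 0.042/(2*35) = 0.0006
term2 = a^2/(8k) = 0.042^2/(8*1.32) = 0.0001670454545
t = rho*dH*1000/dT * (term1 + term2)
t = 1009*336*1000/35.6 * (0.0006 + 0.0001670454545)
t = 7305 s

7305


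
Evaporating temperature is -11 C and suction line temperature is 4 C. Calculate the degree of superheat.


Superheat = T_suction - T_evap
Superheat = 4 - (-11)
Superheat = 15 K

15


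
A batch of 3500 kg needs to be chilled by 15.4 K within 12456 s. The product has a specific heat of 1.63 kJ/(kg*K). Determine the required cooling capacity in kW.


Q = m * cp * dT / t
Q = 3500 * 1.63 * 15.4 / 12456
Q = 7.053 kW

7.053


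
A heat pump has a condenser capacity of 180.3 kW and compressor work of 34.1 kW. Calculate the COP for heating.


COP_hp = Q_cond / W
COP_hp = 180.3 / 34.1
COP_hp = 5.287

5.287


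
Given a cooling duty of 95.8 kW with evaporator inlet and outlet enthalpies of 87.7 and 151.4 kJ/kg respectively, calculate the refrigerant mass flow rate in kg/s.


dh = 151.4 - 87.7 = 63.7 kJ/kg
m_dot = Q / dh = 95.8 / 63.7 = 1.5039 kg/s

1.5039


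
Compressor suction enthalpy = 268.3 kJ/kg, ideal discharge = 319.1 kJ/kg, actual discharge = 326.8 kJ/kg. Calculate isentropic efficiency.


dh_ideal = 319.1 - 268.3 = 50.8 kJ/kg
dh_actual = 326.8 - 268.3 = 58.5 kJ/kg
eta_s = dh_ideal / dh_actual = 50.8 / 58.5
eta_s = 0.8684

0.8684


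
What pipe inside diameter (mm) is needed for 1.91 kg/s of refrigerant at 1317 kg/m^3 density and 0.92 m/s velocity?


A = m_dot / (rho * v) = 1.91 / (1317 * 0.92) = 0.001576375821 m^2
d = sqrt(4*A/pi) * 1000
d = 44.8 mm

44.8


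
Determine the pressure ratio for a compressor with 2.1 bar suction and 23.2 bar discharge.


PR = P_high / P_low
PR = 23.2 / 2.1
PR = 11.048

11.048


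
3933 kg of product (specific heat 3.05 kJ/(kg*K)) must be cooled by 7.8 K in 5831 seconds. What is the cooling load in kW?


Q = m * cp * dT / t
Q = 3933 * 3.05 * 7.8 / 5831
Q = 16.046 kW

16.046


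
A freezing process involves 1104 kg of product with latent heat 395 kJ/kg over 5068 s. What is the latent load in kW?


Q_lat = m * h_fg / t
Q_lat = 1104 * 395 / 5068
Q_lat = 86.05 kW

86.05


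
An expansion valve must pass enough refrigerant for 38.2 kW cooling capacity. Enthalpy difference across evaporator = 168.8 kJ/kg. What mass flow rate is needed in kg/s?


m_dot = Q / dh
m_dot = 38.2 / 168.8
m_dot = 0.2263 kg/s

0.2263


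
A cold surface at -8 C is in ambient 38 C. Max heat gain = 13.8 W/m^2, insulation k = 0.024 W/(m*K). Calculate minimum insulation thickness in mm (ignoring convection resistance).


dT = 38 - (-8) = 46 K
thickness = k * dT / q_max * 1000
thickness = 0.024 * 46 / 13.8 * 1000
thickness = 80.0 mm

80.0


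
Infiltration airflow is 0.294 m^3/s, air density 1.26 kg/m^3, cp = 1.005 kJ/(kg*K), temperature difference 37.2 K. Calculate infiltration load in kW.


Q = V_dot * rho * cp * dT
Q = 0.294 * 1.26 * 1.005 * 37.2
Q = 13.849 kW

13.849


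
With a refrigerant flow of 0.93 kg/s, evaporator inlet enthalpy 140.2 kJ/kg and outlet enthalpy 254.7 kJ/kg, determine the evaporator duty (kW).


dh = 254.7 - 140.2 = 114.5 kJ/kg
Q_evap = m_dot * dh = 0.93 * 114.5
Q_evap = 106.49 kW

106.49


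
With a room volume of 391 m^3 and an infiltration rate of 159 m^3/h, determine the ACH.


ACH = flow / volume
ACH = 159 / 391
ACH = 0.407

0.407


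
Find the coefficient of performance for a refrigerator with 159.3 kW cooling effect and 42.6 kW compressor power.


COP = Q_evap / W
COP = 159.3 / 42.6
COP = 3.739

3.739


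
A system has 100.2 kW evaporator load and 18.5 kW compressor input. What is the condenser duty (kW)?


Q_cond = Q_evap + W
Q_cond = 100.2 + 18.5
Q_cond = 118.7 kW

118.7


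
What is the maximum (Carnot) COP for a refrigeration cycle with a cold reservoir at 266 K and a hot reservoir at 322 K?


dT = 322 - 266 = 56 K
COP_carnot = T_cold / dT = 266 / 56
COP_carnot = 4.75

4.75


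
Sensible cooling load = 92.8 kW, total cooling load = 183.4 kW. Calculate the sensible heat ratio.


SHR = Q_sensible / Q_total
SHR = 92.8 / 183.4
SHR = 0.506

0.506


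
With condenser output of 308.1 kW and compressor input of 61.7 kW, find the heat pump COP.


COP_hp = Q_cond / W
COP_hp = 308.1 / 61.7
COP_hp = 4.994

4.994


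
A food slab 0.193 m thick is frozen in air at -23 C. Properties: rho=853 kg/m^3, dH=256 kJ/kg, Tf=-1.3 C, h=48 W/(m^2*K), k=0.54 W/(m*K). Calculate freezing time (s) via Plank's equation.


dT = -1.3 - (-23) = 21.7 K
term1 = a/(2h) = 0.193/(2*48) = 0.002010416667
term2 = a^2/(8k) = 0.193^2/(8*0.54) = 0.008622453704
t = rho*dH*1000/dT * (term1 + term2)
t = 853*256*1000/21.7 * (0.002010416667 + 0.008622453704)
t = 106999 s

106999


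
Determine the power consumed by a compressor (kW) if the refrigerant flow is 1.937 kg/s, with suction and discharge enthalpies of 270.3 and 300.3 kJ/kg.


dh = 300.3 - 270.3 = 30.0 kJ/kg
W = m_dot * dh = 1.937 * 30.0 = 58.11 kW

58.11


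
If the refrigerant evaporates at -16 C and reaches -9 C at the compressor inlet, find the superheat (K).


Superheat = T_suction - T_evap
Superheat = -9 - (-16)
Superheat = 7 K

7


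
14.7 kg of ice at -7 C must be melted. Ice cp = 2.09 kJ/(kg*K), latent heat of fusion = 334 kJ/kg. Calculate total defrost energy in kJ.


Sensible heat = cp * dT = 2.09 * 7 = 14.63 kJ/kg
Total per kg = 14.63 + 334 = 348.63 kJ/kg
Q = m * total = 14.7 * 348.63
Q = 5124.9 kJ

5124.9


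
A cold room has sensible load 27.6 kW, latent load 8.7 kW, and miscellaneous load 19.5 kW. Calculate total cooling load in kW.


Q_total = Q_s + Q_l + Q_misc
Q_total = 27.6 + 8.7 + 19.5
Q_total = 55.8 kW

55.8


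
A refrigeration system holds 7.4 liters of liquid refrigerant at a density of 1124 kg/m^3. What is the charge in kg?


Charge = V * rho / 1000
Charge = 7.4 * 1124 / 1000
Charge = 8.32 kg

8.32


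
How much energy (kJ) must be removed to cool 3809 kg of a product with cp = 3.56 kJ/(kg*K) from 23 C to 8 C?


dT = 23 - (8) = 15 K
Q = m * cp * dT = 3809 * 3.56 * 15
Q = 203401 kJ

203401


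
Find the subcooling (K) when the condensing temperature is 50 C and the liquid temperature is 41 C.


Subcooling = T_cond - T_liquid
Subcooling = 50 - 41
Subcooling = 9 K

9


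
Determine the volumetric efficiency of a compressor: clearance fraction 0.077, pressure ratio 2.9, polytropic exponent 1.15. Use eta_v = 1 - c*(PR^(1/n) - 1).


PR^(1/n) = 2.9^(1/1.15) = 2.52397597
eta_v = 1 - 0.077 * (2.52397597 - 1)
eta_v = 0.8827

0.8827


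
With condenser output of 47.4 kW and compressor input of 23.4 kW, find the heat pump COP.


COP_hp = Q_cond / W
COP_hp = 47.4 / 23.4
COP_hp = 2.026

2.026


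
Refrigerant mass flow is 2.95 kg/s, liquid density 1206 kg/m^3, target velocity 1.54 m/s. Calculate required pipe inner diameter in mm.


A = m_dot / (rho * v) = 2.95 / (1206 * 1.54) = 0.001588378454 m^2
d = sqrt(4*A/pi) * 1000
d = 45.0 mm

45.0


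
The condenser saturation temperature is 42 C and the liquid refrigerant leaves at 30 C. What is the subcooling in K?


Subcooling = T_cond - T_liquid
Subcooling = 42 - 30
Subcooling = 12 K

12


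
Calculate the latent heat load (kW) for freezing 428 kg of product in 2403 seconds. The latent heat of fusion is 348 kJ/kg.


Q_lat = m * h_fg / t
Q_lat = 428 * 348 / 2403
Q_lat = 61.98 kW

61.98


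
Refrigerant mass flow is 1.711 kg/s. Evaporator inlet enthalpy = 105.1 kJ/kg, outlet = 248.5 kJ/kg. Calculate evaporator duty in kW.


dh = 248.5 - 105.1 = 143.4 kJ/kg
Q_evap = m_dot * dh = 1.711 * 143.4
Q_evap = 245.36 kW

245.36


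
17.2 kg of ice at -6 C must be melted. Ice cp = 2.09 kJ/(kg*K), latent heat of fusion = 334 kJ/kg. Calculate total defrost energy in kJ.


Sensible heat = cp * dT = 2.09 * 6 = 12.54 kJ/kg
Total per kg = 12.54 + 334 = 346.54 kJ/kg
Q = m * total = 17.2 * 346.54
Q = 5960.5 kJ

5960.5


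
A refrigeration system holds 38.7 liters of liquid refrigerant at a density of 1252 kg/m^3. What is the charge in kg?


Charge = V * rho / 1000
Charge = 38.7 * 1252 / 1000
Charge = 48.45 kg

48.45


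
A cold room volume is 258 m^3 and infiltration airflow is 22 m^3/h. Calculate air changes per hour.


ACH = flow / volume
ACH = 22 / 258
ACH = 0.085

0.085


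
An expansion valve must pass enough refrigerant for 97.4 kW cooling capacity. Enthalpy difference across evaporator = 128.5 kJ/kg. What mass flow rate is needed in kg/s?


m_dot = Q / dh
m_dot = 97.4 / 128.5
m_dot = 0.758 kg/s

0.758


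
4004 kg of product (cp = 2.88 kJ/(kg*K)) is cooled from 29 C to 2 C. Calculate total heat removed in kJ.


dT = 29 - (2) = 27 K
Q = m * cp * dT = 4004 * 2.88 * 27
Q = 311351 kJ

311351


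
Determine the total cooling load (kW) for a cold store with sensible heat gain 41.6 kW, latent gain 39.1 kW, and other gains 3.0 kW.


Q_total = Q_s + Q_l + Q_misc
Q_total = 41.6 + 39.1 + 3.0
Q_total = 83.7 kW

83.7


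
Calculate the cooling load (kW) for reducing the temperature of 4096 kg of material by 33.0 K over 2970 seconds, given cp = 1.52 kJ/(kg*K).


Q = m * cp * dT / t
Q = 4096 * 1.52 * 33.0 / 2970
Q = 69.177 kW

69.177


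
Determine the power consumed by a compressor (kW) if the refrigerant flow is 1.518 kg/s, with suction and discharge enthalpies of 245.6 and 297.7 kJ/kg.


dh = 297.7 - 245.6 = 52.1 kJ/kg
W = m_dot * dh = 1.518 * 52.1 = 79.09 kW

79.09


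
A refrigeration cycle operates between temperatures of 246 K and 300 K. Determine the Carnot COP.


dT = 300 - 246 = 54 K
COP_carnot = T_cold / dT = 246 / 54
COP_carnot = 4.556

4.556


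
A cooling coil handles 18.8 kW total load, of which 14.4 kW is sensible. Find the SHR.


SHR = Q_sensible / Q_total
SHR = 14.4 / 18.8
SHR = 0.766

0.766


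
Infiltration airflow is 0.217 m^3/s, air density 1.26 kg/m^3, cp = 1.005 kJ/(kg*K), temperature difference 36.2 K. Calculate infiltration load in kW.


Q = V_dot * rho * cp * dT
Q = 0.217 * 1.26 * 1.005 * 36.2
Q = 9.947 kW

9.947


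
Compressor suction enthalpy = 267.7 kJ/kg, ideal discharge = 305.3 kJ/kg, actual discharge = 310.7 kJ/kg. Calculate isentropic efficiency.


dh_ideal = 305.3 - 267.7 = 37.6 kJ/kg
dh_actual = 310.7 - 267.7 = 43.0 kJ/kg
eta_s = dh_ideal / dh_actual = 37.6 / 43.0
eta_s = 0.8744

0.8744


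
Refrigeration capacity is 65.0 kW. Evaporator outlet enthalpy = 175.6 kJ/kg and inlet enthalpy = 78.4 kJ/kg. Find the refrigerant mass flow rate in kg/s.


dh = 175.6 - 78.4 = 97.2 kJ/kg
m_dot = Q / dh = 65.0 / 97.2 = 0.6687 kg/s

0.6687


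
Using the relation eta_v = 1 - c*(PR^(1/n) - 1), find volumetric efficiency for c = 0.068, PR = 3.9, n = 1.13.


PR^(1/n) = 3.9^(1/1.13) = 3.33477106
eta_v = 1 - 0.068 * (3.33477106 - 1)
eta_v = 0.8412

0.8412


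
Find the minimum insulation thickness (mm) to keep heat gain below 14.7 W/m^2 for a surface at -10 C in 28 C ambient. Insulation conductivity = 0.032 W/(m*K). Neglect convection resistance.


dT = 28 - (-10) = 38 K
thickness = k * dT / q_max * 1000
thickness = 0.032 * 38 / 14.7 * 1000
thickness = 82.7 mm

82.7


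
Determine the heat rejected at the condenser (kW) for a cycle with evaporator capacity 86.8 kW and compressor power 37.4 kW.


Q_cond = Q_evap + W
Q_cond = 86.8 + 37.4
Q_cond = 124.2 kW

124.2


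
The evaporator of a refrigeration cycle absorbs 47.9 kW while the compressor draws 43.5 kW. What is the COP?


COP = Q_evap / W
COP = 47.9 / 43.5
COP = 1.101

1.101


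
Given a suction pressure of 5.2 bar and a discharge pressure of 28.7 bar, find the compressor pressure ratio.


PR = P_high / P_low
PR = 28.7 / 5.2
PR = 5.519

5.519


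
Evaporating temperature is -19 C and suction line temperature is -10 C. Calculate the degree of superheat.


Superheat = T_suction - T_evap
Superheat = -10 - (-19)
Superheat = 9 K

9


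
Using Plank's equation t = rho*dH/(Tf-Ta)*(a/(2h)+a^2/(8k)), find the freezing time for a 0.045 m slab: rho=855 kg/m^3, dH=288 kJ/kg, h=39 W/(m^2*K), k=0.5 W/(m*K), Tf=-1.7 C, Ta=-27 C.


dT = -1.7 - (-27) = 25.3 K
term1 = a/(2h) = 0.045/(2*39) = 0.0005769230769
term2 = a^2/(8k) = 0.045^2/(8*0.5) = 0.00050625
t = rho*dH*1000/dT * (term1 + term2)
t = 855*288*1000/25.3 * (0.0005769230769 + 0.00050625)
t = 10542 s

10542


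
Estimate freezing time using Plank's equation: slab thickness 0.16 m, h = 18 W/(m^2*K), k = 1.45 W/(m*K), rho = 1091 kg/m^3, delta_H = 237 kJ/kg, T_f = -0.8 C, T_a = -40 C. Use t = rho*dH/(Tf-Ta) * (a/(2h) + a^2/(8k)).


dT = -0.8 - (-40) = 39.2 K
term1 = a/(2h) = 0.16/(2*18) = 0.004444444444
term2 = a^2/(8k) = 0.16^2/(8*1.45) = 0.002206896552
t = rho*dH*1000/dT * (term1 + term2)
t = 1091*237*1000/39.2 * (0.004444444444 + 0.002206896552)
t = 43873 s

43873


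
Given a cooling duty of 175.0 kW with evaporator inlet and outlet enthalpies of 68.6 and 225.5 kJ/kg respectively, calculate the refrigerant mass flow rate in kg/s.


dh = 225.5 - 68.6 = 156.9 kJ/kg
m_dot = Q / dh = 175.0 / 156.9 = 1.1154 kg/s

1.1154


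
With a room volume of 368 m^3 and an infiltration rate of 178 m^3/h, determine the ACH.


ACH = flow / volume
ACH = 178 / 368
ACH = 0.484

0.484


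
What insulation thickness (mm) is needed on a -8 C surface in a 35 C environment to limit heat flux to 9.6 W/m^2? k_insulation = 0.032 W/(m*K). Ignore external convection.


dT = 35 - (-8) = 43 K
thickness = k * dT / q_max * 1000
thickness = 0.032 * 43 / 9.6 * 1000
thickness = 143.3 mm

143.3


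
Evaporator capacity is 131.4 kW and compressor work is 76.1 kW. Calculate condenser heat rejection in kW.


Q_cond = Q_evap + W
Q_cond = 131.4 + 76.1
Q_cond = 207.5 kW

207.5


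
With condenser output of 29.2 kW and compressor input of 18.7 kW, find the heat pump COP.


COP_hp = Q_cond / W
COP_hp = 29.2 / 18.7
COP_hp = 1.561

1.561


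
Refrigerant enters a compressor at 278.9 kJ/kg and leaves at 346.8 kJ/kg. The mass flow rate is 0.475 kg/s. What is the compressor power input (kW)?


dh = 346.8 - 278.9 = 67.9 kJ/kg
W = m_dot * dh = 0.475 * 67.9 = 32.25 kW

32.25


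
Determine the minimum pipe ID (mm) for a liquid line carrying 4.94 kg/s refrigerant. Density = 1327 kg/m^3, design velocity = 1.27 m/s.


A = m_dot / (rho * v) = 4.94 / (1327 * 1.27) = 0.002931246254 m^2
d = sqrt(4*A/pi) * 1000
d = 61.1 mm

61.1


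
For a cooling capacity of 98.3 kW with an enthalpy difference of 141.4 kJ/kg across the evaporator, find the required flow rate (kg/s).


m_dot = Q / dh
m_dot = 98.3 / 141.4
m_dot = 0.6952 kg/s

0.6952


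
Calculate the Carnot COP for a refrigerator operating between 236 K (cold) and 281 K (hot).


dT = 281 - 236 = 45 K
COP_carnot = T_cold / dT = 236 / 45
COP_carnot = 5.244

5.244


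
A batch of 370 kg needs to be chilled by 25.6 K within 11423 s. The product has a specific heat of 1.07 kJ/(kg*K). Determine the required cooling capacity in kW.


Q = m * cp * dT / t
Q = 370 * 1.07 * 25.6 / 11423
Q = 0.887 kW

0.887


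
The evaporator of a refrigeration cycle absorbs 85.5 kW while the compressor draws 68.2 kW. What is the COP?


COP = Q_evap / W
COP = 85.5 / 68.2
COP = 1.254

1.254


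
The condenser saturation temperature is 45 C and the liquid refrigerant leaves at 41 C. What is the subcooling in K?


Subcooling = T_cond - T_liquid
Subcooling = 45 - 41
Subcooling = 4 K

4


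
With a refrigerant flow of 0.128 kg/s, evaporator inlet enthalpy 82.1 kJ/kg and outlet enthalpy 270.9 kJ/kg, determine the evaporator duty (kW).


dh = 270.9 - 82.1 = 188.8 kJ/kg
Q_evap = m_dot * dh = 0.128 * 188.8
Q_evap = 24.17 kW

24.17


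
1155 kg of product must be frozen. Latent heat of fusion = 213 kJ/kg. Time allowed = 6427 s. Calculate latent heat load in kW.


Q_lat = m * h_fg / t
Q_lat = 1155 * 213 / 6427
Q_lat = 38.28 kW

38.28


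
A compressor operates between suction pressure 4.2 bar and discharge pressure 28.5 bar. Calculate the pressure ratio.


PR = P_high / P_low
PR = 28.5 / 4.2
PR = 6.786

6.786


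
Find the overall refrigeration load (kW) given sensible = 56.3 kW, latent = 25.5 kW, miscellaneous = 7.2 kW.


Q_total = Q_s + Q_l + Q_misc
Q_total = 56.3 + 25.5 + 7.2
Q_total = 89.0 kW

89.0
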